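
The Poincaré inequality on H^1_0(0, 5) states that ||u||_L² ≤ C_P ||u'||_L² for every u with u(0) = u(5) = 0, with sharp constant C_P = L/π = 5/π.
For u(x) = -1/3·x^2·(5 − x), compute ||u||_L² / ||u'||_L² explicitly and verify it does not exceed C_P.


||u||_L² / ||u'||_L² = 5*sqrt(14)/14 < C_P = 5/π.

u(x) = -1/3·x^2·(5 − x), so u'(x) = x*(3*x - 10)/3.
u(x) = -1/3·x^2·(5 − x) vanishes at x = 0 and x = 5, so u ∈ H^1_0(0, 5). Differentiate via the product rule and integrate the resulting polynomials term by term.
  ∫_0^5 u² dx = ∫_0^5 (x^6/9 - 10*x^5/9 + 25*x^4/9) dx. Term by term:
    ∫_0^5 x^6/9 dx = 78125/63;  ∫_0^5 -10*x^5/9 dx = -78125/27;  ∫_0^5 25*x^4/9 dx = 15625/9.
  Sum: 78125/63 − 78125/27 + 15625/9 = 15625/189.
  ∫_0^5 (u')² dx = ∫_0^5 (x^4 - 20*x^3/3 + 100*x^2/9) dx. Term by term:
    ∫_0^5 x^4 dx = 625;  ∫_0^5 -20*x^3/3 dx = -3125/3;  ∫_0^5 100*x^2/9 dx = 12500/27.
  Sum: 625 − 3125/3 + 12500/27 = 1250/27.
∫_0^5 u² dx = 15625/189, so ||u||_L² = 125*sqrt(21)/63.
∫_0^5 (u')² dx = 1250/27, so ||u'||_L² = 25*sqrt(6)/9.
Ratio ||u||_L² / ||u'||_L² = 5*sqrt(14)/14.
Sharp Poincaré constant on H^1_0(0, 5) is C_P = L/π = 5/π, achieved by sin(π/5·x).
A polynomial bump cannot attain the sharp Poincaré constant (only the first sine eigenfunction does), so the ratio is strictly less than C_P, consistent with ||u||_L² ≤ C_P ||u'||_L².


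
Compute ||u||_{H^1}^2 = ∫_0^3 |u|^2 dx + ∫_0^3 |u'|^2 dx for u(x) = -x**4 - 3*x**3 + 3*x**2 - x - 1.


||u||_{H^1}^2 = 578337/28

The H^1 norm (squared) on an interval (0, L) is
  ||u||_{H^1}^2 = ∫_0^L u(x)^2 dx + ∫_0^L u'(x)^2 dx.
Compute u'(x) = -4*x**3 - 9*x**2 + 6*x - 1.
Then u(x)^2 = x**8 + 6*x**7 + 3*x**6 - 16*x**5 + 17*x**4 - 5*x**2 + 2*x + 1 and u'(x)^2 = 16*x**6 + 72*x**5 + 33*x**4 - 100*x**3 + 54*x**2 - 12*x + 1.
Integrate each monomial from 0 to 3 using ∫_0^3 c·x^n dx = c·3^(n+1)/(n+1):
  ∫_0^3 u(x)^2 dx = ∫_0^3 (x^8 + 6*x^7 + 3*x^6 - 16*x^5 + 17*x^4 - 5*x^2 + 2*x + 1) dx. Term by term:
    ∫_0^3 x^8 dx = 2187;  ∫_0^3 6*x^7 dx = 19683/4;  ∫_0^3 3*x^6 dx = 6561/7;
    ∫_0^3 -16*x^5 dx = -1944;  ∫_0^3 17*x^4 dx = 4131/5;  ∫_0^3 -5*x^2 dx = -45;
    ∫_0^3 2*x dx = 9;  ∫_0^3 1 dx = 3.
  Sum: 2187 + 19683/4 + 6561/7 − 1944 + 4131/5 − 45 + 9 + 3 = 965193/140.
  ∫_0^3 u'(x)^2 dx = ∫_0^3 (16*x^6 + 72*x^5 + 33*x^4 - 100*x^3 + 54*x^2 - 12*x + 1) dx. Term by term:
    ∫_0^3 16*x^6 dx = 34992/7;  ∫_0^3 72*x^5 dx = 8748;  ∫_0^3 33*x^4 dx = 8019/5;
    ∫_0^3 -100*x^3 dx = -2025;  ∫_0^3 54*x^2 dx = 486;  ∫_0^3 -12*x dx = -54;
    ∫_0^3 1 dx = 3.
  Sum: 34992/7 + 8748 + 8019/5 − 2025 + 486 − 54 + 3 = 481623/35.
Adding: ||u||_{H^1}^2 = 965193/140 + 481623/35 = 578337/28.


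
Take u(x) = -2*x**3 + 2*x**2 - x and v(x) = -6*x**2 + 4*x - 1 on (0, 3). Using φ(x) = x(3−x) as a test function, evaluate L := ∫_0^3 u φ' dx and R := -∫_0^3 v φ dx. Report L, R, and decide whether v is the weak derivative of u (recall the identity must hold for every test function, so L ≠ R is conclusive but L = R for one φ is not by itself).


LHS = 252/5, RHS = 252/5. Yes, v = u' weakly.

u(x) = -2*x**3 + 2*x**2 - x, classical derivative u'(x) = -6*x**2 + 4*x - 1.
φ(x) = x(3−x), so φ'(x) = 3 - 2*x.
Note φ(0) = φ(3) = 0, so the boundary term u·φ vanishes.
LHS = ∫_0^3 u(x) φ'(x) dx = ∫_0^3 (4*x^4 - 10*x^3 + 8*x^2 - 3*x) dx. Term by term:
  ∫_0^3 4*x^4 dx = 972/5;  ∫_0^3 -10*x^3 dx = -405/2;  ∫_0^3 8*x^2 dx = 72;
  ∫_0^3 -3*x dx = -27/2.
Sum: 972/5 − 405/2 + 72 − 27/2 = 252/5.
So LHS = 252/5.
∫_0^3 v(x) φ(x) dx = ∫_0^3 (6*x^4 - 22*x^3 + 13*x^2 - 3*x) dx. Term by term:
  ∫_0^3 6*x^4 dx = 1458/5;  ∫_0^3 -22*x^3 dx = -891/2;  ∫_0^3 13*x^2 dx = 117;
  ∫_0^3 -3*x dx = -27/2.
Sum: 1458/5 − 891/2 + 117 − 27/2 = -252/5.
So RHS = -∫_0^3 v(x) φ(x) dx = 252/5.
LHS = RHS, so the identity holds for this test φ.
Moreover u is smooth here and v(x) = u'(x) = -6*x**2 + 4*x - 1 pointwise, so the identity holds for every test function. Hence v is the weak derivative of u.


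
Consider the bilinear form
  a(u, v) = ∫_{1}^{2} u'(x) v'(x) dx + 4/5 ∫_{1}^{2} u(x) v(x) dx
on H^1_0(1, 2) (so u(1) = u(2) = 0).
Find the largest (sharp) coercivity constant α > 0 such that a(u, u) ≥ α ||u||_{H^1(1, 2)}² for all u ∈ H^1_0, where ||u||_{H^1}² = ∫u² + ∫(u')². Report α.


α = (4/5 + π^2)/(1 + π^2)

Coercivity of a(·,·) on H^1_0(1, 2) means a(u, u) ≥ α ||u||_{H^1}² for every u ∈ H^1_0.
The interval has length L = 1, and Poincaré/coercivity depend only on L. Here a(u, u) = ∫(u')² + (4/5)·∫u².
Here 0 < c = 4/5 < 1. The condition a(u,u) ≥ α||u||_{H^1}² reads (1−α)∫(u')² ≥ (α−c)∫u². Any admissible α is ≤ 1 (rapidly oscillating u have ∫u²/∫(u')² → 0), and α = 1 would force 0 ≥ (1−c)∫u², impossible since c < 1; so 1−α > 0. By the sharp Poincaré inequality on H^1_0 of an interval of length L, ∫(u')² ≥ (π/L)²∫u² with equality for the first sine mode sin(π(x−x₀)/L) (x₀ the left endpoint), so the inequality holds for all u iff (1−α)(π/L)² ≥ α − c, i.e. α ≤ ((π/L)² + c)/((π/L)² + 1) = (1 + c(L/π)²)/(1 + (L/π)²). With (π/L)² = π^2 and c = 4/5, the largest admissible constant is α = ((π/L)² + c)/((π/L)² + 1).
Simplifying, α = (4/5 + π^2)/(1 + π^2).


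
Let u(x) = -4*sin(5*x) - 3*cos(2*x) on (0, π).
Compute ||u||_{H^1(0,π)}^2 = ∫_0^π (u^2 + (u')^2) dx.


||u||_{H^1(0,π)}^2 = 400/7 + 461*π/2

u'(x) = 6*sin(2*x) - 20*cos(5*x).
Expand u² and (u')² and integrate term by term on (0, π), using: for integers n ≥ 1, ∫_0^π sin²(nx) dx = ∫_0^π cos²(nx) dx = π/2; for n ≠ n', ∫_0^π sin(nx)sin(n'x) dx = ∫_0^π cos(nx)cos(n'x) dx = 0; and by product-to-sum, ∫_0^π sin(nx)cos(n'x) dx = ½∫_0^π [sin((n+n')x) + sin((n−n')x)] dx, which is 0 when n+n' is even and 2n/(n²−n'²) when n+n' is odd (it need not vanish on (0, π)).
  u² squared terms: (-4)²·∫sin(5x)² dx = 16·π/2 = 8*π;  (-3)²·∫cos(2x)² dx = 9·π/2 = 9*π/2.
  u² cross terms: 2·(-4)·(-3)·∫sin(5x)·cos(2x) dx = 24·(10/21) = 80/7.
  So ∫_0^π u² dx = 8*π + 9*π/2 + 80/7 = 80/7 + 25*π/2.
  (u')² squared terms: (-20)²·∫cos(5x)² dx = 400·π/2 = 200*π;  (6)²·∫sin(2x)² dx = 36·π/2 = 18*π.
  (u')² cross terms: 2·(-20)·(6)·∫cos(5x)·sin(2x) dx = -240·(-4/21) = 320/7.
  So ∫_0^π (u')² dx = 200*π + 18*π + 320/7 = 320/7 + 218*π.
||u||_{H^1}^2 = (80/7 + 25*π/2) + (320/7 + 218*π) = 400/7 + 461*π/2.


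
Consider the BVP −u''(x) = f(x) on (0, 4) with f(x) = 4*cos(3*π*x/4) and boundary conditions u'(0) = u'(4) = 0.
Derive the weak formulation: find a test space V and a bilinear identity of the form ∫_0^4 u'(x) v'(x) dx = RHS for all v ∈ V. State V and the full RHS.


V = H^1(0, 4) (no boundary constraint on v; u is determined up to an additive constant); weak form: ∫_0^4 u'v' dx = ∫_0^4 (4*cos(3*π*x/4)) v dx for all v ∈ V.

Multiply both sides by a test function v and integrate from 0 to 4:
  ∫_0^4 −u''(x) v(x) dx = ∫_0^4 f(x) v(x) dx.
Integrate the LHS by parts once:
  ∫_0^4 −u'' v dx = −[u'(x) v(x)]_0^4 + ∫_0^4 u'(x) v'(x) dx.
Thus ∫_0^4 u'(x) v'(x) dx = ∫_0^4 f(x) v(x) dx + [u'(x) v(x)]_0^4.
Choose V so that boundary terms are either known or forced to vanish.
u has homogeneous Neumann: u'(0) = u'(4) = 0. So [u' v]_0^4 = 0·v(4) − 0·v(0) = 0 for any v; take V = H^1(0, 4).
Weak formulation: find u (satisfying any essential BC) such that ∫_0^4 u'(x) v'(x) dx = ∫_0^4 f v dx for all v ∈ V (homogeneous Neumann, so boundary terms vanish).
Substituting f(x) = 4*cos(3*π*x/4), the right-hand side is ∫_0^4 (4*cos(3*π*x/4)) v dx.
Compatibility check (pure Neumann): taking v ≡ 1 ∈ V gives 0 = ∫_0^4 f dx + (0) − (0), i.e. ∫_0^4 f dx must equal u'(0) − u'(4) = 0. Indeed ∫_0^4 (4*cos(3*π*x/4)) dx = 0, so the data are compatible. The solution is then unique only up to an additive constant (fix it e.g. by requiring ∫_0^4 u dx = 0).


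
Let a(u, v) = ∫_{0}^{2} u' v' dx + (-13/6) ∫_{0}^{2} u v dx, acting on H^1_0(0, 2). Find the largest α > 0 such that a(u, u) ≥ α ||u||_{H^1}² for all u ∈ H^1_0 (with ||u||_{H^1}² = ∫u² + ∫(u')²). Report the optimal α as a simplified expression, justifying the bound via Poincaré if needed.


α = (-26/3 + π^2)/(4 + π^2)

Coercivity of a(·,·) on H^1_0(0, 2) means a(u, u) ≥ α ||u||_{H^1}² for every u ∈ H^1_0.
The interval has length L = 2, and Poincaré/coercivity depend only on L. Here a(u, u) = ∫(u')² + (-13/6)·∫u².
Here c = -13/6 < 0 with |c| < (π/L)² = π^2/4, so coercivity still holds. The condition a(u,u) ≥ α||u||_{H^1}² reads (1−α)∫(u')² ≥ (α−c)∫u². Any admissible α is ≤ 1 (rapidly oscillating u have ∫u²/∫(u')² → 0), and α = 1 would force 0 ≥ (1−c)∫u², impossible since c < 1; so 1−α > 0. By the sharp Poincaré inequality on H^1_0 of an interval of length L, ∫(u')² ≥ (π/L)²∫u² with equality for the first sine mode sin(π(x−x₀)/L) (x₀ the left endpoint), so the inequality holds for all u iff (1−α)(π/L)² ≥ α − c, i.e. α ≤ ((π/L)² + c)/((π/L)² + 1) = (1 + c(L/π)²)/(1 + (L/π)²). (Direct route, valid since c ≤ 0: Poincaré gives c∫u² ≥ c(L/π)²∫(u')², so a(u,u) ≥ (1 + c(L/π)²)∫(u')², while ||u||_{H^1}² ≤ (1 + (L/π)²)∫(u')²; dividing yields the same α.) With (π/L)² = π^2/4 and c = -13/6, the largest admissible constant is α = ((π/L)² + c)/((π/L)² + 1).
Simplifying, α = (-26/3 + π^2)/(4 + π^2).


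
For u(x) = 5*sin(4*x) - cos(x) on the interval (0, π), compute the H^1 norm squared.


||u||_{H^1(0,π)}^2 = -32/3 + 427*π/2

u'(x) = sin(x) + 20*cos(4*x).
Expand u² and (u')² and integrate term by term on (0, π), using: for integers n ≥ 1, ∫_0^π sin²(nx) dx = ∫_0^π cos²(nx) dx = π/2; for n ≠ n', ∫_0^π sin(nx)sin(n'x) dx = ∫_0^π cos(nx)cos(n'x) dx = 0; and by product-to-sum, ∫_0^π sin(nx)cos(n'x) dx = ½∫_0^π [sin((n+n')x) + sin((n−n')x)] dx, which is 0 when n+n' is even and 2n/(n²−n'²) when n+n' is odd (it need not vanish on (0, π)).
  u² squared terms: (-1)²·∫cos(x)² dx = 1·π/2 = π/2;  (5)²·∫sin(4x)² dx = 25·π/2 = 25*π/2.
  u² cross terms: 2·(-1)·(5)·∫cos(x)·sin(4x) dx = -10·(8/15) = -16/3.
  So ∫_0^π u² dx = π/2 + 25*π/2 − 16/3 = -16/3 + 13*π.
  (u')² squared terms: (20)²·∫cos(4x)² dx = 400·π/2 = 200*π;  (1)²·∫sin(x)² dx = 1·π/2 = π/2.
  (u')² cross terms: 2·(20)·(1)·∫cos(4x)·sin(x) dx = 40·(-2/15) = -16/3.
  So ∫_0^π (u')² dx = 200*π + π/2 − 16/3 = -16/3 + 401*π/2.
||u||_{H^1}^2 = (-16/3 + 13*π) + (-16/3 + 401*π/2) = -32/3 + 427*π/2.


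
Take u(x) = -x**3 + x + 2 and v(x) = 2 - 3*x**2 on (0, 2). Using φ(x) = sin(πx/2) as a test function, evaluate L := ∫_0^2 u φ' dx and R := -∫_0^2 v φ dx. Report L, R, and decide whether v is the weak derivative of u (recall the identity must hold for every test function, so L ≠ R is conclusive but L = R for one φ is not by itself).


LHS = -96/π^3 + 20/π, RHS = -96/π^3 + 16/π. No, v is not the weak derivative of u.

u(x) = -x**3 + x + 2, classical derivative u'(x) = 1 - 3*x**2.
φ(x) = sin(πx/2), so φ'(x) = π*cos(π*x/2)/2.
Note φ(0) = φ(2) = 0, so the boundary term u·φ vanishes.
LHS = ∫_0^2 u(x) φ'(x) dx = ∫_0^2 (-π*x^3*cos(π*x/2)/2 + π*x*cos(π*x/2)/2 + π*cos(π*x/2)) dx. Term by term:
  ∫_0^2 π*cos(π*x/2) dx = 0;  ∫_0^2 π*x*cos(π*x/2)/2 dx = -4/π;  ∫_0^2 -π*x^3*cos(π*x/2)/2 dx = -96/π^3 + 24/π.
Sum: 0 − 4/π + -96/π^3 + 24/π = -96/π^3 + 20/π.
So LHS = -96/π^3 + 20/π.
∫_0^2 v(x) φ(x) dx = ∫_0^2 (-3*x^2*sin(π*x/2) + 2*sin(π*x/2)) dx. Term by term:
  ∫_0^2 2*sin(π*x/2) dx = 8/π;  ∫_0^2 -3*x^2*sin(π*x/2) dx = -24/π + 96/π^3.
Sum: 8/π + -24/π + 96/π^3 = -16/π + 96/π^3.
So RHS = -∫_0^2 v(x) φ(x) dx = -96/π^3 + 16/π.
LHS − RHS = 4/π ≠ 0, so the identity fails.
(For a valid weak derivative the identity must hold for EVERY test function, in particular this one. The failure shows v is NOT the weak derivative of u.)
Correct weak derivative would be u'(x) = 1 - 3*x**2.


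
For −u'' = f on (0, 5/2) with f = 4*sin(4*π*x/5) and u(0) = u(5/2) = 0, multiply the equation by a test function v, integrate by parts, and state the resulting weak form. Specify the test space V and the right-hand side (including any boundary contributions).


V = H^1_0(0, 5/2) (so v(0) = v(5/2) = 0); weak form: ∫_0^5/2 u'v' dx = ∫_0^5/2 (4*sin(4*π*x/5)) v dx for all v ∈ V.

Multiply both sides by a test function v and integrate from 0 to 5/2:
  ∫_0^5/2 −u''(x) v(x) dx = ∫_0^5/2 f(x) v(x) dx.
Integrate the LHS by parts once:
  ∫_0^5/2 −u'' v dx = −[u'(x) v(x)]_0^5/2 + ∫_0^5/2 u'(x) v'(x) dx.
Thus ∫_0^5/2 u'(x) v'(x) dx = ∫_0^5/2 f(x) v(x) dx + [u'(x) v(x)]_0^5/2.
Choose V so that boundary terms are either known or forced to vanish.
u is Dirichlet: u(0) = u(5/2) = 0. Let V = H^1_0(0, 5/2); then v(0) = v(5/2) = 0, and [u' v]_0^5/2 = 0.
Weak formulation: find u (satisfying any essential BC) such that ∫_0^5/2 u'(x) v'(x) dx = ∫_0^5/2 f v dx for all v ∈ V.
Substituting f(x) = 4*sin(4*π*x/5), the right-hand side is ∫_0^5/2 (4*sin(4*π*x/5)) v dx.


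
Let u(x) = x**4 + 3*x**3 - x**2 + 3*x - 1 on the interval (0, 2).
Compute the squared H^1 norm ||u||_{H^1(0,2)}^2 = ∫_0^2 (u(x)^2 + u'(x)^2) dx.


||u||_{H^1}^2 = 640792/315

The H^1 norm (squared) on an interval (0, L) is
  ||u||_{H^1}^2 = ∫_0^L u(x)^2 dx + ∫_0^L u'(x)^2 dx.
Compute u'(x) = 4*x**3 + 9*x**2 - 2*x + 3.
Then u(x)^2 = x**8 + 6*x**7 + 7*x**6 + 17*x**4 - 12*x**3 + 11*x**2 - 6*x + 1 and u'(x)^2 = 16*x**6 + 72*x**5 + 65*x**4 - 12*x**3 + 58*x**2 - 12*x + 9.
Integrate each monomial from 0 to 2 using ∫_0^2 c·x^n dx = c·2^(n+1)/(n+1):
  ∫_0^2 u(x)^2 dx = ∫_0^2 (x^8 + 6*x^7 + 7*x^6 + 17*x^4 - 12*x^3 + 11*x^2 - 6*x + 1) dx. Term by term:
    ∫_0^2 x^8 dx = 512/9;  ∫_0^2 6*x^7 dx = 192;  ∫_0^2 7*x^6 dx = 128;
    ∫_0^2 17*x^4 dx = 544/5;  ∫_0^2 -12*x^3 dx = -48;  ∫_0^2 11*x^2 dx = 88/3;
    ∫_0^2 -6*x dx = -12;  ∫_0^2 1 dx = 2.
  Sum: 512/9 + 192 + 128 + 544/5 − 48 + 88/3 − 12 + 2 = 20566/45.
  ∫_0^2 u'(x)^2 dx = ∫_0^2 (16*x^6 + 72*x^5 + 65*x^4 - 12*x^3 + 58*x^2 - 12*x + 9) dx. Term by term:
    ∫_0^2 16*x^6 dx = 2048/7;  ∫_0^2 72*x^5 dx = 768;  ∫_0^2 65*x^4 dx = 416;
    ∫_0^2 -12*x^3 dx = -48;  ∫_0^2 58*x^2 dx = 464/3;  ∫_0^2 -12*x dx = -24;
    ∫_0^2 9 dx = 18.
  Sum: 2048/7 + 768 + 416 − 48 + 464/3 − 24 + 18 = 33122/21.
Adding: ||u||_{H^1}^2 = 20566/45 + 33122/21 = 640792/315.


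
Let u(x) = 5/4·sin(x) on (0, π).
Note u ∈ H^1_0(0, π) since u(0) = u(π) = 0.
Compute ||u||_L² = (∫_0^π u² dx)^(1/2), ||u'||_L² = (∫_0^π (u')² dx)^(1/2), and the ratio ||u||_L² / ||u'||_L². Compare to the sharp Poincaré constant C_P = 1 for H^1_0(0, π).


||u||_L² / ||u'||_L² = 1 = C_P.

u(x) = 5/4·sin(x), so u'(x) = 5*cos(x)/4.
Writing u(x) = A·sin(kπx/L) with A = 5/4 and k = 1, use ∫_0^L sin²(kπx/L) dx = L/2 and ∫_0^L cos²(kπx/L) dx = L/2.
u² = 25/16·sin²(x) and (u')² = 25/16·cos²(x), and each of sin², cos² integrates to L/2 = π/2 over (0, π).
∫_0^π u² dx = 25*π/32, so ||u||_L² = 5*sqrt(2)*sqrt(π)/8.
∫_0^π (u')² dx = 25*π/32, so ||u'||_L² = 5*sqrt(2)*sqrt(π)/8.
Ratio ||u||_L² / ||u'||_L² = 1.
Sharp Poincaré constant on H^1_0(0, π) is C_P = L/π = 1, achieved by sin(x).
This is the k = 1 eigenfunction (up to amplitude), so the ratio equals the sharp Poincaré constant exactly.


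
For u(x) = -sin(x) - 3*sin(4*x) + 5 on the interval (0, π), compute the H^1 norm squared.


||u||_{H^1(0,π)}^2 = -20 + 205*π/2

u'(x) = -cos(x) - 12*cos(4*x).
Expand u² and (u')² and integrate term by term on (0, π), using: for integers n ≥ 1, ∫_0^π sin²(nx) dx = ∫_0^π cos²(nx) dx = π/2; for n ≠ n', ∫_0^π sin(nx)sin(n'x) dx = ∫_0^π cos(nx)cos(n'x) dx = 0; and by product-to-sum, ∫_0^π sin(nx)cos(n'x) dx = ½∫_0^π [sin((n+n')x) + sin((n−n')x)] dx, which is 0 when n+n' is even and 2n/(n²−n'²) when n+n' is odd (it need not vanish on (0, π)). For the constant mode: ∫_0^π 1 dx = π, ∫_0^π cos(nx) dx = 0, ∫_0^π sin(nx) dx = (1−(−1)^n)/n.
  u² squared terms: (5)²·∫1 dx = 25·π = 25*π;  (-1)²·∫sin(x)² dx = 1·π/2 = π/2;  (-3)²·∫sin(4x)² dx = 9·π/2 = 9*π/2.
  u² cross terms: 2·(5)·(-1)·∫1·sin(x) dx = -10·(2) = -20;  2·(5)·(-3)·∫1·sin(4x) dx = -30·(0) = 0;  2·(-1)·(-3)·∫sin(x)·sin(4x) dx = 6·(0) = 0.
  So ∫_0^π u² dx = 25*π + π/2 + 9*π/2 − 20 + 0 + 0 = -20 + 30*π.
  (u')² squared terms: (-1)²·∫cos(x)² dx = 1·π/2 = π/2;  (-12)²·∫cos(4x)² dx = 144·π/2 = 72*π.
  (u')² cross terms: 2·(-1)·(-12)·∫cos(x)·cos(4x) dx = 24·(0) = 0.
  So ∫_0^π (u')² dx = π/2 + 72*π + 0 = 145*π/2.
||u||_{H^1}^2 = (-20 + 30*π) + (145*π/2) = -20 + 205*π/2.


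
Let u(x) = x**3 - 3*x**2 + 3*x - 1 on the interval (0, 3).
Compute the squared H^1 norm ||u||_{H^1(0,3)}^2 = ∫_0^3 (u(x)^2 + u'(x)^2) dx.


||u||_{H^1}^2 = 2724/35

The H^1 norm (squared) on an interval (0, L) is
  ||u||_{H^1}^2 = ∫_0^L u(x)^2 dx + ∫_0^L u'(x)^2 dx.
Compute u'(x) = 3*x**2 - 6*x + 3.
Then u(x)^2 = x**6 - 6*x**5 + 15*x**4 - 20*x**3 + 15*x**2 - 6*x + 1 and u'(x)^2 = 9*x**4 - 36*x**3 + 54*x**2 - 36*x + 9.
Integrate each monomial from 0 to 3 using ∫_0^3 c·x^n dx = c·3^(n+1)/(n+1):
  ∫_0^3 u(x)^2 dx = ∫_0^3 (x^6 - 6*x^5 + 15*x^4 - 20*x^3 + 15*x^2 - 6*x + 1) dx. Term by term:
    ∫_0^3 x^6 dx = 2187/7;  ∫_0^3 -6*x^5 dx = -729;  ∫_0^3 15*x^4 dx = 729;
    ∫_0^3 -20*x^3 dx = -405;  ∫_0^3 15*x^2 dx = 135;  ∫_0^3 -6*x dx = -27;
    ∫_0^3 1 dx = 3.
  Sum: 2187/7 − 729 + 729 − 405 + 135 − 27 + 3 = 129/7.
  ∫_0^3 u'(x)^2 dx = ∫_0^3 (9*x^4 - 36*x^3 + 54*x^2 - 36*x + 9) dx. Term by term:
    ∫_0^3 9*x^4 dx = 2187/5;  ∫_0^3 -36*x^3 dx = -729;  ∫_0^3 54*x^2 dx = 486;
    ∫_0^3 -36*x dx = -162;  ∫_0^3 9 dx = 27.
  Sum: 2187/5 − 729 + 486 − 162 + 27 = 297/5.
Adding: ||u||_{H^1}^2 = 129/7 + 297/5 = 2724/35.


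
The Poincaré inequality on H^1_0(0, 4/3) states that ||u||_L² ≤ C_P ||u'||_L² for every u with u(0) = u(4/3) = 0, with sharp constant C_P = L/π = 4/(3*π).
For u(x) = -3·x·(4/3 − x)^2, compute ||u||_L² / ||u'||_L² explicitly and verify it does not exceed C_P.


||u||_L² / ||u'||_L² = 2*sqrt(14)/21 < C_P = 4/(3*π).

u(x) = -3·x·(4/3 − x)^2, so u'(x) = (4 - 9*x)*(x - 4/3).
u(x) = -3·x·(4/3 − x)^2 vanishes at x = 0 and x = 4/3, so u ∈ H^1_0(0, 4/3). Differentiate via the product rule and integrate the resulting polynomials term by term.
  ∫_0^4/3 u² dx = ∫_0^4/3 (9*x^6 - 48*x^5 + 96*x^4 - 256*x^3/3 + 256*x^2/9) dx. Term by term:
    ∫_0^4/3 9*x^6 dx = 16384/1701;  ∫_0^4/3 -48*x^5 dx = -32768/729;  ∫_0^4/3 96*x^4 dx = 32768/405;
    ∫_0^4/3 -256*x^3/3 dx = -16384/243;  ∫_0^4/3 256*x^2/9 dx = 16384/729.
  Sum: 16384/1701 − 32768/729 + 32768/405 − 16384/243 + 16384/729 = 16384/25515.
  ∫_0^4/3 (u')² dx = ∫_0^4/3 (81*x^4 - 288*x^3 + 352*x^2 - 512*x/3 + 256/9) dx. Term by term:
    ∫_0^4/3 81*x^4 dx = 1024/15;  ∫_0^4/3 -288*x^3 dx = -2048/9;  ∫_0^4/3 352*x^2 dx = 22528/81;
    ∫_0^4/3 -512*x/3 dx = -4096/27;  ∫_0^4/3 256/9 dx = 1024/27.
  Sum: 1024/15 − 2048/9 + 22528/81 − 4096/27 + 1024/27 = 2048/405.
∫_0^4/3 u² dx = 16384/25515, so ||u||_L² = 128*sqrt(35)/945.
∫_0^4/3 (u')² dx = 2048/405, so ||u'||_L² = 32*sqrt(10)/45.
Ratio ||u||_L² / ||u'||_L² = 2*sqrt(14)/21.
Sharp Poincaré constant on H^1_0(0, 4/3) is C_P = L/π = 4/(3*π), achieved by sin(3*π/4·x).
A polynomial bump cannot attain the sharp Poincaré constant (only the first sine eigenfunction does), so the ratio is strictly less than C_P, consistent with ||u||_L² ≤ C_P ||u'||_L².


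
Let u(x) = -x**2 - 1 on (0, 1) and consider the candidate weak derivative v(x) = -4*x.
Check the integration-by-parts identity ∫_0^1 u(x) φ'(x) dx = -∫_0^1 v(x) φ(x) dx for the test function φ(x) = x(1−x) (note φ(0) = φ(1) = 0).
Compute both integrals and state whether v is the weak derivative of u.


LHS = 1/6, RHS = 1/3. No, v is not the weak derivative of u.

u(x) = -x**2 - 1, classical derivative u'(x) = -2*x.
φ(x) = x(1−x), so φ'(x) = 1 - 2*x.
Note φ(0) = φ(1) = 0, so the boundary term u·φ vanishes.
LHS = ∫_0^1 u(x) φ'(x) dx = ∫_0^1 (2*x^3 - x^2 + 2*x - 1) dx. Term by term:
  ∫_0^1 2*x^3 dx = 1/2;  ∫_0^1 -x^2 dx = -1/3;  ∫_0^1 2*x dx = 1;
  ∫_0^1 -1 dx = -1.
Sum: 1/2 − 1/3 + 1 − 1 = 1/6.
So LHS = 1/6.
∫_0^1 v(x) φ(x) dx = ∫_0^1 (4*x^3 - 4*x^2) dx. Term by term:
  ∫_0^1 4*x^3 dx = 1;  ∫_0^1 -4*x^2 dx = -4/3.
Sum: 1 − 4/3 = -1/3.
So RHS = -∫_0^1 v(x) φ(x) dx = 1/3.
LHS − RHS = -1/6 ≠ 0, so the identity fails.
(For a valid weak derivative the identity must hold for EVERY test function, in particular this one. The failure shows v is NOT the weak derivative of u.)
Correct weak derivative would be u'(x) = -2*x.


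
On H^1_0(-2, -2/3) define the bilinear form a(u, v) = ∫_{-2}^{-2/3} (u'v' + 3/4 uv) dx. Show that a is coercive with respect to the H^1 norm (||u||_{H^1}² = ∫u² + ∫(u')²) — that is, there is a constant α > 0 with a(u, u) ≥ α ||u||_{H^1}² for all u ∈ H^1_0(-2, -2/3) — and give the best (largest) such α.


α = 3*(4 + 3*π^2)/(16 + 9*π^2)

Coercivity of a(·,·) on H^1_0(-2, -2/3) means a(u, u) ≥ α ||u||_{H^1}² for every u ∈ H^1_0.
The interval has length L = 4/3, and Poincaré/coercivity depend only on L. Here a(u, u) = ∫(u')² + (3/4)·∫u².
Here 0 < c = 3/4 < 1. The condition a(u,u) ≥ α||u||_{H^1}² reads (1−α)∫(u')² ≥ (α−c)∫u². Any admissible α is ≤ 1 (rapidly oscillating u have ∫u²/∫(u')² → 0), and α = 1 would force 0 ≥ (1−c)∫u², impossible since c < 1; so 1−α > 0. By the sharp Poincaré inequality on H^1_0 of an interval of length L, ∫(u')² ≥ (π/L)²∫u² with equality for the first sine mode sin(π(x−x₀)/L) (x₀ the left endpoint), so the inequality holds for all u iff (1−α)(π/L)² ≥ α − c, i.e. α ≤ ((π/L)² + c)/((π/L)² + 1) = (1 + c(L/π)²)/(1 + (L/π)²). With (π/L)² = 9*π^2/16 and c = 3/4, the largest admissible constant is α = ((π/L)² + c)/((π/L)² + 1).
Simplifying, α = 3*(4 + 3*π^2)/(16 + 9*π^2).


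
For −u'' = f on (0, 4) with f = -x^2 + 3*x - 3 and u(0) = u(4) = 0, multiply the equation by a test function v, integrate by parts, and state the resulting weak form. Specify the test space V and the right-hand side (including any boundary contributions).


V = H^1_0(0, 4) (so v(0) = v(4) = 0); weak form: ∫_0^4 u'v' dx = ∫_0^4 (-x^2 + 3*x - 3) v dx for all v ∈ V.

Multiply both sides by a test function v and integrate from 0 to 4:
  ∫_0^4 −u''(x) v(x) dx = ∫_0^4 f(x) v(x) dx.
Integrate the LHS by parts once:
  ∫_0^4 −u'' v dx = −[u'(x) v(x)]_0^4 + ∫_0^4 u'(x) v'(x) dx.
Thus ∫_0^4 u'(x) v'(x) dx = ∫_0^4 f(x) v(x) dx + [u'(x) v(x)]_0^4.
Choose V so that boundary terms are either known or forced to vanish.
u is Dirichlet: u(0) = u(4) = 0. Let V = H^1_0(0, 4); then v(0) = v(4) = 0, and [u' v]_0^4 = 0.
Weak formulation: find u (satisfying any essential BC) such that ∫_0^4 u'(x) v'(x) dx = ∫_0^4 f v dx for all v ∈ V.
Substituting f(x) = -x^2 + 3*x - 3, the right-hand side is ∫_0^4 (-x^2 + 3*x - 3) v dx.


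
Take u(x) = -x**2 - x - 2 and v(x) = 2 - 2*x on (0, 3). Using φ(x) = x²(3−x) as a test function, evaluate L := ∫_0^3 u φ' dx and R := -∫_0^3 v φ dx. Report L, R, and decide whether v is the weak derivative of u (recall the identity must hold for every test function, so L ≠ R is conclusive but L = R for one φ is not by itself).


LHS = 621/20, RHS = 54/5. No, v is not the weak derivative of u.

u(x) = -x**2 - x - 2, classical derivative u'(x) = -2*x - 1.
φ(x) = x²(3−x), so φ'(x) = 3*x*(2 - x).
Note φ(0) = φ(3) = 0, so the boundary term u·φ vanishes.
LHS = ∫_0^3 u(x) φ'(x) dx = ∫_0^3 (3*x^4 - 3*x^3 - 12*x) dx. Term by term:
  ∫_0^3 3*x^4 dx = 729/5;  ∫_0^3 -3*x^3 dx = -243/4;  ∫_0^3 -12*x dx = -54.
Sum: 729/5 − 243/4 − 54 = 621/20.
So LHS = 621/20.
∫_0^3 v(x) φ(x) dx = ∫_0^3 (2*x^4 - 8*x^3 + 6*x^2) dx. Term by term:
  ∫_0^3 2*x^4 dx = 486/5;  ∫_0^3 -8*x^3 dx = -162;  ∫_0^3 6*x^2 dx = 54.
Sum: 486/5 − 162 + 54 = -54/5.
So RHS = -∫_0^3 v(x) φ(x) dx = 54/5.
LHS − RHS = 81/4 ≠ 0, so the identity fails.
(For a valid weak derivative the identity must hold for EVERY test function, in particular this one. The failure shows v is NOT the weak derivative of u.)
Correct weak derivative would be u'(x) = -2*x - 1.


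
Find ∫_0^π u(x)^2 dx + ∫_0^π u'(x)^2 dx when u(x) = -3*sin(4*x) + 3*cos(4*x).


||u||_{H^1(0,π)}^2 = 153*π

u'(x) = -12*sin(4*x) - 12*cos(4*x).
Expand u² and (u')² and integrate term by term on (0, π), using: for integers n ≥ 1, ∫_0^π sin²(nx) dx = ∫_0^π cos²(nx) dx = π/2; for n ≠ n', ∫_0^π sin(nx)sin(n'x) dx = ∫_0^π cos(nx)cos(n'x) dx = 0; and by product-to-sum, ∫_0^π sin(nx)cos(n'x) dx = ½∫_0^π [sin((n+n')x) + sin((n−n')x)] dx, which is 0 when n+n' is even and 2n/(n²−n'²) when n+n' is odd (it need not vanish on (0, π)).
  u² squared terms: (-3)²·∫sin(4x)² dx = 9·π/2 = 9*π/2;  (3)²·∫cos(4x)² dx = 9·π/2 = 9*π/2.
  u² cross terms: 2·(-3)·(3)·∫sin(4x)·cos(4x) dx = -18·(0) = 0.
  So ∫_0^π u² dx = 9*π/2 + 9*π/2 + 0 = 9*π.
  (u')² squared terms: (-12)²·∫cos(4x)² dx = 144·π/2 = 72*π;  (-12)²·∫sin(4x)² dx = 144·π/2 = 72*π.
  (u')² cross terms: 2·(-12)·(-12)·∫cos(4x)·sin(4x) dx = 288·(0) = 0.
  So ∫_0^π (u')² dx = 72*π + 72*π + 0 = 144*π.
||u||_{H^1}^2 = (9*π) + (144*π) = 153*π.


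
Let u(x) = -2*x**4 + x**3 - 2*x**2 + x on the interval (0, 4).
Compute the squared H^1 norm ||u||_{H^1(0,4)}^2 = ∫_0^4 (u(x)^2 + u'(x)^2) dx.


||u||_{H^1}^2 = 72502508/315

The H^1 norm (squared) on an interval (0, L) is
  ||u||_{H^1}^2 = ∫_0^L u(x)^2 dx + ∫_0^L u'(x)^2 dx.
Compute u'(x) = -8*x**3 + 3*x**2 - 4*x + 1.
Then u(x)^2 = 4*x**8 - 4*x**7 + 9*x**6 - 8*x**5 + 6*x**4 - 4*x**3 + x**2 and u'(x)^2 = 64*x**6 - 48*x**5 + 73*x**4 - 40*x**3 + 22*x**2 - 8*x + 1.
Integrate each monomial from 0 to 4 using ∫_0^4 c·x^n dx = c·4^(n+1)/(n+1):
  ∫_0^4 u(x)^2 dx = ∫_0^4 (4*x^8 - 4*x^7 + 9*x^6 - 8*x^5 + 6*x^4 - 4*x^3 + x^2) dx. Term by term:
    ∫_0^4 4*x^8 dx = 1048576/9;  ∫_0^4 -4*x^7 dx = -32768;  ∫_0^4 9*x^6 dx = 147456/7;
    ∫_0^4 -8*x^5 dx = -16384/3;  ∫_0^4 6*x^4 dx = 6144/5;  ∫_0^4 -4*x^3 dx = -256;
    ∫_0^4 x^2 dx = 64/3.
  Sum: 1048576/9 − 32768 + 147456/7 − 16384/3 + 6144/5 − 256 + 64/3 = 31606592/315.
  ∫_0^4 u'(x)^2 dx = ∫_0^4 (64*x^6 - 48*x^5 + 73*x^4 - 40*x^3 + 22*x^2 - 8*x + 1) dx. Term by term:
    ∫_0^4 64*x^6 dx = 1048576/7;  ∫_0^4 -48*x^5 dx = -32768;  ∫_0^4 73*x^4 dx = 74752/5;
    ∫_0^4 -40*x^3 dx = -2560;  ∫_0^4 22*x^2 dx = 1408/3;  ∫_0^4 -8*x dx = -64;
    ∫_0^4 1 dx = 4.
  Sum: 1048576/7 − 32768 + 74752/5 − 2560 + 1408/3 − 64 + 4 = 13631972/105.
Adding: ||u||_{H^1}^2 = 31606592/315 + 13631972/105 = 72502508/315.


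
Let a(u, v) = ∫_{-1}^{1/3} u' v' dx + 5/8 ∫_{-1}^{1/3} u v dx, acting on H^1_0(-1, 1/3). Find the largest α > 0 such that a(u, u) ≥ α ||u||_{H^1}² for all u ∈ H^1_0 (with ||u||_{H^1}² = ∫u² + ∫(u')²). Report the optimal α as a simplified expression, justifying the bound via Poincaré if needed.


α = (10 + 9*π^2)/(16 + 9*π^2)

Coercivity of a(·,·) on H^1_0(-1, 1/3) means a(u, u) ≥ α ||u||_{H^1}² for every u ∈ H^1_0.
The interval has length L = 4/3, and Poincaré/coercivity depend only on L. Here a(u, u) = ∫(u')² + (5/8)·∫u².
Here 0 < c = 5/8 < 1. The condition a(u,u) ≥ α||u||_{H^1}² reads (1−α)∫(u')² ≥ (α−c)∫u². Any admissible α is ≤ 1 (rapidly oscillating u have ∫u²/∫(u')² → 0), and α = 1 would force 0 ≥ (1−c)∫u², impossible since c < 1; so 1−α > 0. By the sharp Poincaré inequality on H^1_0 of an interval of length L, ∫(u')² ≥ (π/L)²∫u² with equality for the first sine mode sin(π(x−x₀)/L) (x₀ the left endpoint), so the inequality holds for all u iff (1−α)(π/L)² ≥ α − c, i.e. α ≤ ((π/L)² + c)/((π/L)² + 1) = (1 + c(L/π)²)/(1 + (L/π)²). With (π/L)² = 9*π^2/16 and c = 5/8, the largest admissible constant is α = ((π/L)² + c)/((π/L)² + 1).
Simplifying, α = (10 + 9*π^2)/(16 + 9*π^2).


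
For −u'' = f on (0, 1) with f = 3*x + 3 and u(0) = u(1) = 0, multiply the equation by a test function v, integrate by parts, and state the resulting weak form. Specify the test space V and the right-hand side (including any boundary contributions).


V = H^1_0(0, 1) (so v(0) = v(1) = 0); weak form: ∫_0^1 u'v' dx = ∫_0^1 (3*x + 3) v dx for all v ∈ V.

Multiply both sides by a test function v and integrate from 0 to 1:
  ∫_0^1 −u''(x) v(x) dx = ∫_0^1 f(x) v(x) dx.
Integrate the LHS by parts once:
  ∫_0^1 −u'' v dx = −[u'(x) v(x)]_0^1 + ∫_0^1 u'(x) v'(x) dx.
Thus ∫_0^1 u'(x) v'(x) dx = ∫_0^1 f(x) v(x) dx + [u'(x) v(x)]_0^1.
Choose V so that boundary terms are either known or forced to vanish.
u is Dirichlet: u(0) = u(1) = 0. Let V = H^1_0(0, 1); then v(0) = v(1) = 0, and [u' v]_0^1 = 0.
Weak formulation: find u (satisfying any essential BC) such that ∫_0^1 u'(x) v'(x) dx = ∫_0^1 f v dx for all v ∈ V.
Substituting f(x) = 3*x + 3, the right-hand side is ∫_0^1 (3*x + 3) v dx.


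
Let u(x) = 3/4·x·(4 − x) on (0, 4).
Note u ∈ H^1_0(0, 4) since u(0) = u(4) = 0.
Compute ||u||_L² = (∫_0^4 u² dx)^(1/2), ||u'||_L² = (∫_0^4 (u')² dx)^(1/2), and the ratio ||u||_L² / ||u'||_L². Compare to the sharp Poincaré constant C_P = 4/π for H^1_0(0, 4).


||u||_L² / ||u'||_L² = 2*sqrt(10)/5 < C_P = 4/π.

u(x) = 3/4·x·(4 − x), so u'(x) = 3 - 3*x/2.
u(x) = 3/4·x·(4 − x) vanishes at x = 0 and x = 4, so u ∈ H^1_0(0, 4). Differentiate via the product rule and integrate the resulting polynomials term by term.
  ∫_0^4 u² dx = ∫_0^4 (9*x^4/16 - 9*x^3/2 + 9*x^2) dx. Term by term:
    ∫_0^4 9*x^4/16 dx = 576/5;  ∫_0^4 -9*x^3/2 dx = -288;  ∫_0^4 9*x^2 dx = 192.
  Sum: 576/5 − 288 + 192 = 96/5.
  ∫_0^4 (u')² dx = ∫_0^4 (9*x^2/4 - 9*x + 9) dx. Term by term:
    ∫_0^4 9*x^2/4 dx = 48;  ∫_0^4 -9*x dx = -72;  ∫_0^4 9 dx = 36.
  Sum: 48 − 72 + 36 = 12.
∫_0^4 u² dx = 96/5, so ||u||_L² = 4*sqrt(30)/5.
∫_0^4 (u')² dx = 12, so ||u'||_L² = 2*sqrt(3).
Ratio ||u||_L² / ||u'||_L² = 2*sqrt(10)/5.
Sharp Poincaré constant on H^1_0(0, 4) is C_P = L/π = 4/π, achieved by sin(π/4·x).
A polynomial bump cannot attain the sharp Poincaré constant (only the first sine eigenfunction does), so the ratio is strictly less than C_P, consistent with ||u||_L² ≤ C_P ||u'||_L².


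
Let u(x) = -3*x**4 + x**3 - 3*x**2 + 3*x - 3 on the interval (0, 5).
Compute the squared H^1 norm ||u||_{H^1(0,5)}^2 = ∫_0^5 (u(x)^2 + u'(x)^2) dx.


||u||_{H^1}^2 = 93177495/28

The H^1 norm (squared) on an interval (0, L) is
  ||u||_{H^1}^2 = ∫_0^L u(x)^2 dx + ∫_0^L u'(x)^2 dx.
Compute u'(x) = -12*x**3 + 3*x**2 - 6*x + 3.
Then u(x)^2 = 9*x**8 - 6*x**7 + 19*x**6 - 24*x**5 + 33*x**4 - 24*x**3 + 27*x**2 - 18*x + 9 and u'(x)^2 = 144*x**6 - 72*x**5 + 153*x**4 - 108*x**3 + 54*x**2 - 36*x + 9.
Integrate each monomial from 0 to 5 using ∫_0^5 c·x^n dx = c·5^(n+1)/(n+1):
  ∫_0^5 u(x)^2 dx = ∫_0^5 (9*x^8 - 6*x^7 + 19*x^6 - 24*x^5 + 33*x^4 - 24*x^3 + 27*x^2 - 18*x + 9) dx. Term by term:
    ∫_0^5 9*x^8 dx = 1953125;  ∫_0^5 -6*x^7 dx = -1171875/4;  ∫_0^5 19*x^6 dx = 1484375/7;
    ∫_0^5 -24*x^5 dx = -62500;  ∫_0^5 33*x^4 dx = 20625;  ∫_0^5 -24*x^3 dx = -3750;
    ∫_0^5 27*x^2 dx = 1125;  ∫_0^5 -18*x dx = -225;  ∫_0^5 9 dx = 45.
  Sum: 1953125 − 1171875/4 + 1484375/7 − 62500 + 20625 − 3750 + 1125 − 225 + 45 = 51170835/28.
  ∫_0^5 u'(x)^2 dx = ∫_0^5 (144*x^6 - 72*x^5 + 153*x^4 - 108*x^3 + 54*x^2 - 36*x + 9) dx. Term by term:
    ∫_0^5 144*x^6 dx = 11250000/7;  ∫_0^5 -72*x^5 dx = -187500;  ∫_0^5 153*x^4 dx = 95625;
    ∫_0^5 -108*x^3 dx = -16875;  ∫_0^5 54*x^2 dx = 2250;  ∫_0^5 -36*x dx = -450;
    ∫_0^5 9 dx = 45.
  Sum: 11250000/7 − 187500 + 95625 − 16875 + 2250 − 450 + 45 = 10501665/7.
Adding: ||u||_{H^1}^2 = 51170835/28 + 10501665/7 = 93177495/28.


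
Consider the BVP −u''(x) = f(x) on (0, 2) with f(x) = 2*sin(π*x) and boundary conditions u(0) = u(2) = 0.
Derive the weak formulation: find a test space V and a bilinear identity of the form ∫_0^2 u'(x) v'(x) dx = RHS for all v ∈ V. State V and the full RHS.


V = H^1_0(0, 2) (so v(0) = v(2) = 0); weak form: ∫_0^2 u'v' dx = ∫_0^2 (2*sin(π*x)) v dx for all v ∈ V.

Multiply both sides by a test function v and integrate from 0 to 2:
  ∫_0^2 −u''(x) v(x) dx = ∫_0^2 f(x) v(x) dx.
Integrate the LHS by parts once:
  ∫_0^2 −u'' v dx = −[u'(x) v(x)]_0^2 + ∫_0^2 u'(x) v'(x) dx.
Thus ∫_0^2 u'(x) v'(x) dx = ∫_0^2 f(x) v(x) dx + [u'(x) v(x)]_0^2.
Choose V so that boundary terms are either known or forced to vanish.
u is Dirichlet: u(0) = u(2) = 0. Let V = H^1_0(0, 2); then v(0) = v(2) = 0, and [u' v]_0^2 = 0.
Weak formulation: find u (satisfying any essential BC) such that ∫_0^2 u'(x) v'(x) dx = ∫_0^2 f v dx for all v ∈ V.
Substituting f(x) = 2*sin(π*x), the right-hand side is ∫_0^2 (2*sin(π*x)) v dx.


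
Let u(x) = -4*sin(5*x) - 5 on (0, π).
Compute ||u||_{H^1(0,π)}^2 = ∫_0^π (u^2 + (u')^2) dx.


||u||_{H^1(0,π)}^2 = 16 + 233*π

u'(x) = -20*cos(5*x).
Expand u² and (u')² and integrate term by term on (0, π), using: for integers n ≥ 1, ∫_0^π sin²(nx) dx = ∫_0^π cos²(nx) dx = π/2; for n ≠ n', ∫_0^π sin(nx)sin(n'x) dx = ∫_0^π cos(nx)cos(n'x) dx = 0; and by product-to-sum, ∫_0^π sin(nx)cos(n'x) dx = ½∫_0^π [sin((n+n')x) + sin((n−n')x)] dx, which is 0 when n+n' is even and 2n/(n²−n'²) when n+n' is odd (it need not vanish on (0, π)). For the constant mode: ∫_0^π 1 dx = π, ∫_0^π cos(nx) dx = 0, ∫_0^π sin(nx) dx = (1−(−1)^n)/n.
  u² squared terms: (-5)²·∫1 dx = 25·π = 25*π;  (-4)²·∫sin(5x)² dx = 16·π/2 = 8*π.
  u² cross terms: 2·(-5)·(-4)·∫1·sin(5x) dx = 40·(2/5) = 16.
  So ∫_0^π u² dx = 25*π + 8*π + 16 = 16 + 33*π.
  (u')² squared terms: (-20)²·∫cos(5x)² dx = 400·π/2 = 200*π.
  So ∫_0^π (u')² dx = 200*π.
||u||_{H^1}^2 = (16 + 33*π) + (200*π) = 16 + 233*π.


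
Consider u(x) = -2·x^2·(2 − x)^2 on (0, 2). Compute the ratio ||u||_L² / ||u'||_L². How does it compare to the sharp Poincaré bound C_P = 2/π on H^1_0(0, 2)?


||u||_L² / ||u'||_L² = sqrt(3)/3 < C_P = 2/π.

u(x) = -2·x^2·(2 − x)^2, so u'(x) = 8*x*(-x^2 + 3*x - 2).
u(x) = -2·x^2·(2 − x)^2 vanishes at x = 0 and x = 2, so u ∈ H^1_0(0, 2). Differentiate via the product rule and integrate the resulting polynomials term by term.
  ∫_0^2 u² dx = ∫_0^2 (4*x^8 - 32*x^7 + 96*x^6 - 128*x^5 + 64*x^4) dx. Term by term:
    ∫_0^2 4*x^8 dx = 2048/9;  ∫_0^2 -32*x^7 dx = -1024;  ∫_0^2 96*x^6 dx = 12288/7;
    ∫_0^2 -128*x^5 dx = -4096/3;  ∫_0^2 64*x^4 dx = 2048/5.
  Sum: 2048/9 − 1024 + 12288/7 − 4096/3 + 2048/5 = 1024/315.
  ∫_0^2 (u')² dx = ∫_0^2 (64*x^6 - 384*x^5 + 832*x^4 - 768*x^3 + 256*x^2) dx. Term by term:
    ∫_0^2 64*x^6 dx = 8192/7;  ∫_0^2 -384*x^5 dx = -4096;  ∫_0^2 832*x^4 dx = 26624/5;
    ∫_0^2 -768*x^3 dx = -3072;  ∫_0^2 256*x^2 dx = 2048/3.
  Sum: 8192/7 − 4096 + 26624/5 − 3072 + 2048/3 = 1024/105.
∫_0^2 u² dx = 1024/315, so ||u||_L² = 32*sqrt(35)/105.
∫_0^2 (u')² dx = 1024/105, so ||u'||_L² = 32*sqrt(105)/105.
Ratio ||u||_L² / ||u'||_L² = sqrt(3)/3.
Sharp Poincaré constant on H^1_0(0, 2) is C_P = L/π = 2/π, achieved by sin(π/2·x).
A polynomial bump cannot attain the sharp Poincaré constant (only the first sine eigenfunction does), so the ratio is strictly less than C_P, consistent with ||u||_L² ≤ C_P ||u'||_L².


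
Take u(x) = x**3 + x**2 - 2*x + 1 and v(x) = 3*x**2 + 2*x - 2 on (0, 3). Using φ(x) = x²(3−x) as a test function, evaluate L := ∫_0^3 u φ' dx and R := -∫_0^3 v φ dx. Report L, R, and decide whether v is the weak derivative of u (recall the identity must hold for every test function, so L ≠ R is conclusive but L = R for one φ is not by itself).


LHS = -837/10, RHS = -837/10. Yes, v = u' weakly.

u(x) = x**3 + x**2 - 2*x + 1, classical derivative u'(x) = 3*x**2 + 2*x - 2.
φ(x) = x²(3−x), so φ'(x) = 3*x*(2 - x).
Note φ(0) = φ(3) = 0, so the boundary term u·φ vanishes.
LHS = ∫_0^3 u(x) φ'(x) dx = ∫_0^3 (-3*x^5 + 3*x^4 + 12*x^3 - 15*x^2 + 6*x) dx. Term by term:
  ∫_0^3 -3*x^5 dx = -729/2;  ∫_0^3 3*x^4 dx = 729/5;  ∫_0^3 12*x^3 dx = 243;
  ∫_0^3 -15*x^2 dx = -135;  ∫_0^3 6*x dx = 27.
Sum: -729/2 + 729/5 + 243 − 135 + 27 = -837/10.
So LHS = -837/10.
∫_0^3 v(x) φ(x) dx = ∫_0^3 (-3*x^5 + 7*x^4 + 8*x^3 - 6*x^2) dx. Term by term:
  ∫_0^3 -3*x^5 dx = -729/2;  ∫_0^3 7*x^4 dx = 1701/5;  ∫_0^3 8*x^3 dx = 162;
  ∫_0^3 -6*x^2 dx = -54.
Sum: -729/2 + 1701/5 + 162 − 54 = 837/10.
So RHS = -∫_0^3 v(x) φ(x) dx = -837/10.
LHS = RHS, so the identity holds for this test φ.
Moreover u is smooth here and v(x) = u'(x) = 3*x**2 + 2*x - 2 pointwise, so the identity holds for every test function. Hence v is the weak derivative of u.


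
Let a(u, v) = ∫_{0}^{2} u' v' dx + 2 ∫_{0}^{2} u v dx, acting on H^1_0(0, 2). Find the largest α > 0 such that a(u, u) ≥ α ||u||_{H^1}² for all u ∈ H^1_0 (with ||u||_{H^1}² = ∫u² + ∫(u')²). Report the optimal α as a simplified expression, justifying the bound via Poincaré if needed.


α = 1

Coercivity of a(·,·) on H^1_0(0, 2) means a(u, u) ≥ α ||u||_{H^1}² for every u ∈ H^1_0.
The interval has length L = 2, and Poincaré/coercivity depend only on L. Here a(u, u) = ∫(u')² + (2)·∫u².
Here c = 2 ≥ 1, so a(u,u) = ∫(u')² + c∫u² ≥ ∫(u')² + ∫u² = ||u||_{H^1}², i.e. α = 1 works. No larger α is possible: a(u,u) ≥ α||u||_{H^1}² means (1−α)∫(u')² ≥ (α−c)∫u², and for the modes u_n = sin(nπ(x−x₀)/L) (x₀ the left endpoint) one has ∫u_n²/∫(u_n')² = (L/(nπ))² → 0, so a(u_n,u_n)/||u_n||_{H^1}² → 1. Hence the optimal constant is α = 1.
Therefore α = 1.


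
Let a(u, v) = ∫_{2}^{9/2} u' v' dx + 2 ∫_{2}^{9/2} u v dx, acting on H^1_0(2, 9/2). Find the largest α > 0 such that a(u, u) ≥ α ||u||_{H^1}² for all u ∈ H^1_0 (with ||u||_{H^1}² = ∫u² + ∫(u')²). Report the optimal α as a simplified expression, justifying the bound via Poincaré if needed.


α = 1

Coercivity of a(·,·) on H^1_0(2, 9/2) means a(u, u) ≥ α ||u||_{H^1}² for every u ∈ H^1_0.
The interval has length L = 5/2, and Poincaré/coercivity depend only on L. Here a(u, u) = ∫(u')² + (2)·∫u².
Here c = 2 ≥ 1, so a(u,u) = ∫(u')² + c∫u² ≥ ∫(u')² + ∫u² = ||u||_{H^1}², i.e. α = 1 works. No larger α is possible: a(u,u) ≥ α||u||_{H^1}² means (1−α)∫(u')² ≥ (α−c)∫u², and for the modes u_n = sin(nπ(x−x₀)/L) (x₀ the left endpoint) one has ∫u_n²/∫(u_n')² = (L/(nπ))² → 0, so a(u_n,u_n)/||u_n||_{H^1}² → 1. Hence the optimal constant is α = 1.
Therefore α = 1.


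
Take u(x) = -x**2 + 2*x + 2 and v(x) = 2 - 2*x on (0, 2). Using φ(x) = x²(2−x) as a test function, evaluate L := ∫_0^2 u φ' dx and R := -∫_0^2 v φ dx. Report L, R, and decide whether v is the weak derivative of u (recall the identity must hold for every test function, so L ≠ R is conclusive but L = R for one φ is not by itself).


LHS = 8/15, RHS = 8/15. Yes, v = u' weakly.

u(x) = -x**2 + 2*x + 2, classical derivative u'(x) = 2 - 2*x.
φ(x) = x²(2−x), so φ'(x) = x*(4 - 3*x).
Note φ(0) = φ(2) = 0, so the boundary term u·φ vanishes.
LHS = ∫_0^2 u(x) φ'(x) dx = ∫_0^2 (3*x^4 - 10*x^3 + 2*x^2 + 8*x) dx. Term by term:
  ∫_0^2 3*x^4 dx = 96/5;  ∫_0^2 -10*x^3 dx = -40;  ∫_0^2 2*x^2 dx = 16/3;
  ∫_0^2 8*x dx = 16.
Sum: 96/5 − 40 + 16/3 + 16 = 8/15.
So LHS = 8/15.
∫_0^2 v(x) φ(x) dx = ∫_0^2 (2*x^4 - 6*x^3 + 4*x^2) dx. Term by term:
  ∫_0^2 2*x^4 dx = 64/5;  ∫_0^2 -6*x^3 dx = -24;  ∫_0^2 4*x^2 dx = 32/3.
Sum: 64/5 − 24 + 32/3 = -8/15.
So RHS = -∫_0^2 v(x) φ(x) dx = 8/15.
LHS = RHS, so the identity holds for this test φ.
Moreover u is smooth here and v(x) = u'(x) = 2 - 2*x pointwise, so the identity holds for every test function. Hence v is the weak derivative of u.
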